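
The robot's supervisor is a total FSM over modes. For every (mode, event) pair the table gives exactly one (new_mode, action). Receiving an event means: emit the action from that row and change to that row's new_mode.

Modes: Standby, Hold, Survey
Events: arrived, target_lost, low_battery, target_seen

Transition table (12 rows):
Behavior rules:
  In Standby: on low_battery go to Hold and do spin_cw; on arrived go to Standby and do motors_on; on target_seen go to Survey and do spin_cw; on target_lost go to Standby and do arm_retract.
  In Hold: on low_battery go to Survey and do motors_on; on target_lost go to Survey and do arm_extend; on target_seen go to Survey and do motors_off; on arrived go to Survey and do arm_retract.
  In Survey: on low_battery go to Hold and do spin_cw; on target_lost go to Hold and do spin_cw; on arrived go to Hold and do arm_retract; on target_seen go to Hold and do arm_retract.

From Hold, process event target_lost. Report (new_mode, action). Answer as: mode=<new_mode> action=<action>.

current mode = Hold; filter table to that mode:
  (Hold, low_battery) → (Survey, motors_on)
  (Hold, target_lost) → (Survey, arm_extend)  ← event matches
  (Hold, target_seen) → (Survey, motors_off)
  (Hold, arrived) → (Survey, arm_retract)
event = target_lost selects (Survey, arm_extend)

mode=Survey action=arm_extend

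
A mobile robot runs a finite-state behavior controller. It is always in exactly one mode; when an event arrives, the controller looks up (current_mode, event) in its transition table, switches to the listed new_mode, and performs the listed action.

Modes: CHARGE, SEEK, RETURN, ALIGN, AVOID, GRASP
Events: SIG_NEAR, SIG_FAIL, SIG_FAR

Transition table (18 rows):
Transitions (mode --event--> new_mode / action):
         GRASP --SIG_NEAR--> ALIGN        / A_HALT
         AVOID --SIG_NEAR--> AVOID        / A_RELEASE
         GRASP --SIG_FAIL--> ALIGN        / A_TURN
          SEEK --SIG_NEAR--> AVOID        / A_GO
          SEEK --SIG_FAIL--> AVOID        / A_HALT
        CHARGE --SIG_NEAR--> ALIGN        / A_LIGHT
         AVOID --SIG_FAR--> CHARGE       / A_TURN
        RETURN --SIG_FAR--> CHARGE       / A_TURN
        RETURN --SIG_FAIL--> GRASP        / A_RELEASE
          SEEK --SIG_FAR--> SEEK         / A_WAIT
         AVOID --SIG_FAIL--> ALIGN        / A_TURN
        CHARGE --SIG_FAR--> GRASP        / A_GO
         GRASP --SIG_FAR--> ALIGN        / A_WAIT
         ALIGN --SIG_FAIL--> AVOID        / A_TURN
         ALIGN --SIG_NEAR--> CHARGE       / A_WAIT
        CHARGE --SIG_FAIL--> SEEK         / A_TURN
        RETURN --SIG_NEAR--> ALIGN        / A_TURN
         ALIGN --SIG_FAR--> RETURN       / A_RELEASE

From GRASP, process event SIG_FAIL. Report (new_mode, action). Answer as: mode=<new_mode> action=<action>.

mode=ALIGN action=A_TURN

current mode = GRASP; filter table to that mode:
  (GRASP, SIG_NEAR) → (ALIGN, A_HALT)
  (GRASP, SIG_FAIL) → (ALIGN, A_TURN)  ← event matches
  (GRASP, SIG_FAR) → (ALIGN, A_WAIT)
event = SIG_FAIL selects (ALIGN, A_TURN)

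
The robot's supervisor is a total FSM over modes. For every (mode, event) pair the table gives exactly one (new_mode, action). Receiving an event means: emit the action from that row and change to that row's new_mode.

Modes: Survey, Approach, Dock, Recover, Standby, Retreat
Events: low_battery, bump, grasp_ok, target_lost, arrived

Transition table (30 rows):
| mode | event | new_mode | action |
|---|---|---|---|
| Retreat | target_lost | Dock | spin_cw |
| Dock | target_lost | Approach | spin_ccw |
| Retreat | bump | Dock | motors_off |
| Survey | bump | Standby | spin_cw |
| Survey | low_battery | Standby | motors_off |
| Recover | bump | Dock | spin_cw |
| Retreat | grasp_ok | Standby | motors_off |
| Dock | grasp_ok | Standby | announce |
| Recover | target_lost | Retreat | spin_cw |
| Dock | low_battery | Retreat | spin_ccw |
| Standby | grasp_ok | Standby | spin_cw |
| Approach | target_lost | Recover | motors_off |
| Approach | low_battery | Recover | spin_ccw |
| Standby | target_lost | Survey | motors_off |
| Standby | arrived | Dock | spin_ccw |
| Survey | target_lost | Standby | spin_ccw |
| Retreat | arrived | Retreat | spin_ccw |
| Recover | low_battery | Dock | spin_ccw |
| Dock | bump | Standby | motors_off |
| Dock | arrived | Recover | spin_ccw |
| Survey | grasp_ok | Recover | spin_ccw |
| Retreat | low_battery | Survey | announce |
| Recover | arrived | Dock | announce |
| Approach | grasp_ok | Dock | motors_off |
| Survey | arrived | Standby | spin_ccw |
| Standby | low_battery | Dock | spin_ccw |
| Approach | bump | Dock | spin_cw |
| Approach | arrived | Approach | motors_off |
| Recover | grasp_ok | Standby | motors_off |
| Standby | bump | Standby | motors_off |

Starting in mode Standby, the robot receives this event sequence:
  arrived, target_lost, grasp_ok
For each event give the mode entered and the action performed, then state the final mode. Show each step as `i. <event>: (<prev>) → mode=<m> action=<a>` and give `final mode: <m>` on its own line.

1. arrived: (Standby) → mode=Dock action=spin_ccw
2. target_lost: (Dock) → mode=Approach action=spin_ccw
3. grasp_ok: (Approach) → mode=Dock action=motors_off

final mode: Dock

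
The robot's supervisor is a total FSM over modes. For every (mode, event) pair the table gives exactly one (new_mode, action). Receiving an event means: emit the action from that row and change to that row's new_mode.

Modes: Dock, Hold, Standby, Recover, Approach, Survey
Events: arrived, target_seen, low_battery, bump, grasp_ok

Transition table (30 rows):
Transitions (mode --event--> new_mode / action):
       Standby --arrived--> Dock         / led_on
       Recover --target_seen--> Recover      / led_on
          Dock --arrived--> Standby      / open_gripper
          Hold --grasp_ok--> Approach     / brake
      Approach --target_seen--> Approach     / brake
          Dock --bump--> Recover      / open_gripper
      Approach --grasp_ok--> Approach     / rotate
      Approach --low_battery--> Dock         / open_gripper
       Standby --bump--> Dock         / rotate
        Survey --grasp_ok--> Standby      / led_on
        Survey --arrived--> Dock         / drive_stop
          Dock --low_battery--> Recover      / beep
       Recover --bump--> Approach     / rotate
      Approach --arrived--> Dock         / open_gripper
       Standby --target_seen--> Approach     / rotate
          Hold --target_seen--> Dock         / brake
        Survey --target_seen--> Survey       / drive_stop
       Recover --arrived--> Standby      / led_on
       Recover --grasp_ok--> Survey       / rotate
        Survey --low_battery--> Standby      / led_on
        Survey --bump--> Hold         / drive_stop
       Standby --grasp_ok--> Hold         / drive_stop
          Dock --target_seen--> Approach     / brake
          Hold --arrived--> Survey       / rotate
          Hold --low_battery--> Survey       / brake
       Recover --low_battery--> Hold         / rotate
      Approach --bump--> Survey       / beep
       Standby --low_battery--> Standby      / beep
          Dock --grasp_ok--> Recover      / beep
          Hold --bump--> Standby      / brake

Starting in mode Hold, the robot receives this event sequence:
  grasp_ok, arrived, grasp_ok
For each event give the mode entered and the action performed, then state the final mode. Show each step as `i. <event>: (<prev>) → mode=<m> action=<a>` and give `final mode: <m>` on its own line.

final mode: Recover

1. grasp_ok: (Hold) → mode=Approach action=brake
2. arrived: (Approach) → mode=Dock action=open_gripper
3. grasp_ok: (Dock) → mode=Recover action=beep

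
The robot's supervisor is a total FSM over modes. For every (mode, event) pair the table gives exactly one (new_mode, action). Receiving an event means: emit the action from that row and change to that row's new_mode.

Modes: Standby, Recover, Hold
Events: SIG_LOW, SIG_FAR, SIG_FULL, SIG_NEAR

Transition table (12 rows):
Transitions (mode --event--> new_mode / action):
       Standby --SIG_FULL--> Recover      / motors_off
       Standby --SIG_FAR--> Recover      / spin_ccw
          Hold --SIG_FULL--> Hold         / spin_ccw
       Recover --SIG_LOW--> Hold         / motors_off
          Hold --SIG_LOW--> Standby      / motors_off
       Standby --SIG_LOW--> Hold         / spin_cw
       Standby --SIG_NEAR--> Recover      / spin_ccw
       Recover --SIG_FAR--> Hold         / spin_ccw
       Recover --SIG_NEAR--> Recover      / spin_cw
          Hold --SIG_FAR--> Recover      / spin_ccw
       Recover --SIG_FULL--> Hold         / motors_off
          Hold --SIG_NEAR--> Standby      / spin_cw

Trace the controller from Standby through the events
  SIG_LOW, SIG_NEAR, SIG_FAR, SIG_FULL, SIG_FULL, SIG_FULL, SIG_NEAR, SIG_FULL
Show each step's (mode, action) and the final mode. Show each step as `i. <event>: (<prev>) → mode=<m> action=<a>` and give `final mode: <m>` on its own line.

final mode: Recover

1. SIG_LOW: (Standby) → mode=Hold action=spin_cw
2. SIG_NEAR: (Hold) → mode=Standby action=spin_cw
3. SIG_FAR: (Standby) → mode=Recover action=spin_ccw
4. SIG_FULL: (Recover) → mode=Hold action=motors_off
5. SIG_FULL: (Hold) → mode=Hold action=spin_ccw
6. SIG_FULL: (Hold) → mode=Hold action=spin_ccw
7. SIG_NEAR: (Hold) → mode=Standby action=spin_cw
8. SIG_FULL: (Standby) → mode=Recover action=motors_off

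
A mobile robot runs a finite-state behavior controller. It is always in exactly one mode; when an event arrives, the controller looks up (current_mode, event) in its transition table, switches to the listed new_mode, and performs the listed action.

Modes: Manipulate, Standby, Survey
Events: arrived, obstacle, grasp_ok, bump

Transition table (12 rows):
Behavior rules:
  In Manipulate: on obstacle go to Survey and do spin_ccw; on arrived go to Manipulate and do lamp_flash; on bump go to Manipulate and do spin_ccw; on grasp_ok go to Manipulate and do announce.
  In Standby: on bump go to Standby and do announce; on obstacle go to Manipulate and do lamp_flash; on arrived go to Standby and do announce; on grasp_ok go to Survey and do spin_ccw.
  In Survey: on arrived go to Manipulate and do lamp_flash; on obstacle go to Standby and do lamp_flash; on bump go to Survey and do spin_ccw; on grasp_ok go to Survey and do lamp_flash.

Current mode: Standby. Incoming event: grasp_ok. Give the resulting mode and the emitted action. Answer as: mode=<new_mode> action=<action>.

mode=Survey action=spin_ccw

current mode = Standby; filter table to that mode:
  (Standby, bump) → (Standby, announce)
  (Standby, obstacle) → (Manipulate, lamp_flash)
  (Standby, arrived) → (Standby, announce)
  (Standby, grasp_ok) → (Survey, spin_ccw)  ← event matches
event = grasp_ok selects (Survey, spin_ccw)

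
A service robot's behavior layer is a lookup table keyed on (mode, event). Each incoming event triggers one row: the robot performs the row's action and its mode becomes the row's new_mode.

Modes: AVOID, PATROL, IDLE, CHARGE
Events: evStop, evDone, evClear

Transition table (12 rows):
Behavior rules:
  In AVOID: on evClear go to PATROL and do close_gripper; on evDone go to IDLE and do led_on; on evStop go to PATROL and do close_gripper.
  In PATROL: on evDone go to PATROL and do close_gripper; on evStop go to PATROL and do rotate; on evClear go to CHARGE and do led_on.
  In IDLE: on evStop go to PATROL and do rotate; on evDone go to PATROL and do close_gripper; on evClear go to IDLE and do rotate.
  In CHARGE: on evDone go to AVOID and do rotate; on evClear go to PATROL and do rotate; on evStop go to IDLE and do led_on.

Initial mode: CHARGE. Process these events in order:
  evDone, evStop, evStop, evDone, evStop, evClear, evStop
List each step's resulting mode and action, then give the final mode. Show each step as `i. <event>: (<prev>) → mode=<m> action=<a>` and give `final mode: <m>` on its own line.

1. evDone: (CHARGE) → mode=AVOID action=rotate
2. evStop: (AVOID) → mode=PATROL action=close_gripper
3. evStop: (PATROL) → mode=PATROL action=rotate
4. evDone: (PATROL) → mode=PATROL action=close_gripper
5. evStop: (PATROL) → mode=PATROL action=rotate
6. evClear: (PATROL) → mode=CHARGE action=led_on
7. evStop: (CHARGE) → mode=IDLE action=led_on

final mode: IDLE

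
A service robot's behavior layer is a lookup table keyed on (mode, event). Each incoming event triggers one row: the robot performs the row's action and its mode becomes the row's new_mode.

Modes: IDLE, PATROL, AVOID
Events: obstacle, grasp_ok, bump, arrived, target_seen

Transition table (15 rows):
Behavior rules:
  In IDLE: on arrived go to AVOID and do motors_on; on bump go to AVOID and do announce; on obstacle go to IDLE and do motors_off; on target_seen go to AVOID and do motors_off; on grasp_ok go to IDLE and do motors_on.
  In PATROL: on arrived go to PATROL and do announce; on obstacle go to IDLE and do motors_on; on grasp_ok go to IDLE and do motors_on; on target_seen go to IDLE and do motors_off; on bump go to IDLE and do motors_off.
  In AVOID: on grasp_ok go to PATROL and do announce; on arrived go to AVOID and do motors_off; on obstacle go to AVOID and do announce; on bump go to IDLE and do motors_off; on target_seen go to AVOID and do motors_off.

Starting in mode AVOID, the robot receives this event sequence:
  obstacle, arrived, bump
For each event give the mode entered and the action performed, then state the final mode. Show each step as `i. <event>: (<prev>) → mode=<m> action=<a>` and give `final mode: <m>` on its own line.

1. obstacle: (AVOID) → mode=AVOID action=announce
2. arrived: (AVOID) → mode=AVOID action=motors_off
3. bump: (AVOID) → mode=IDLE action=motors_off

final mode: IDLE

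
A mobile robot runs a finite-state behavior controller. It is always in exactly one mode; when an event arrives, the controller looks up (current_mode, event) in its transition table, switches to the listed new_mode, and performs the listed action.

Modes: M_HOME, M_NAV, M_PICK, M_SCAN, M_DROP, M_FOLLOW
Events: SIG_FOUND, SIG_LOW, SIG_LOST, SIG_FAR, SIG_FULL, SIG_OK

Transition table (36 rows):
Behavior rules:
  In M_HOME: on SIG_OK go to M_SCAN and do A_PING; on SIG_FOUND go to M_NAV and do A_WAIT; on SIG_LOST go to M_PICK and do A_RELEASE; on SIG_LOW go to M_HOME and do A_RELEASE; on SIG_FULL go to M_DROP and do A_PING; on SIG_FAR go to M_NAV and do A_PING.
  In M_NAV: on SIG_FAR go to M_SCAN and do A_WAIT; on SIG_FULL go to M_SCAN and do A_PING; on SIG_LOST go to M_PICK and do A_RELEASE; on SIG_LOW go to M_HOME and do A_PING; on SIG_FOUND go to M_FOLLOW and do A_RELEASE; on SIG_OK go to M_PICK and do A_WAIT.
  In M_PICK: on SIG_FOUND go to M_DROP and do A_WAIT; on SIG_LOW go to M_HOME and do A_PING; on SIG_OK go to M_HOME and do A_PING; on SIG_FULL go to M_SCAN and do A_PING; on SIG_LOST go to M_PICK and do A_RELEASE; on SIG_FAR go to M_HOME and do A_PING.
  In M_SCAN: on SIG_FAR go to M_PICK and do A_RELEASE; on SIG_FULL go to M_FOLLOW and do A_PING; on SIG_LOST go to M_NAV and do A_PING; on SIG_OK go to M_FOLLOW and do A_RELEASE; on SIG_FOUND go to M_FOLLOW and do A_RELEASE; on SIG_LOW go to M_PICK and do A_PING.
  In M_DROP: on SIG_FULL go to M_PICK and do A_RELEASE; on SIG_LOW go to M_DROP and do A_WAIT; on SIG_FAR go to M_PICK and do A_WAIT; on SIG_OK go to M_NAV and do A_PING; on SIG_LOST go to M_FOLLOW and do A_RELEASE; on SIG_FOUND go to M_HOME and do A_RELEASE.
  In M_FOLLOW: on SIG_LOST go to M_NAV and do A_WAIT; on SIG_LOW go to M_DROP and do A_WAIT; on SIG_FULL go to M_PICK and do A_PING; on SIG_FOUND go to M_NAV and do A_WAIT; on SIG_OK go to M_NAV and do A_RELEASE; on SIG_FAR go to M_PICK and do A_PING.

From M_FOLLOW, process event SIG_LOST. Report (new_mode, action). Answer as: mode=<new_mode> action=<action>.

mode=M_NAV action=A_WAIT

current mode = M_FOLLOW; filter table to that mode:
  (M_FOLLOW, SIG_LOST) → (M_NAV, A_WAIT)  ← event matches
  (M_FOLLOW, SIG_LOW) → (M_DROP, A_WAIT)
  (M_FOLLOW, SIG_FULL) → (M_PICK, A_PING)
  (M_FOLLOW, SIG_FOUND) → (M_NAV, A_WAIT)
  (M_FOLLOW, SIG_OK) → (M_NAV, A_RELEASE)
  (M_FOLLOW, SIG_FAR) → (M_PICK, A_PING)
event = SIG_LOST selects (M_NAV, A_WAIT)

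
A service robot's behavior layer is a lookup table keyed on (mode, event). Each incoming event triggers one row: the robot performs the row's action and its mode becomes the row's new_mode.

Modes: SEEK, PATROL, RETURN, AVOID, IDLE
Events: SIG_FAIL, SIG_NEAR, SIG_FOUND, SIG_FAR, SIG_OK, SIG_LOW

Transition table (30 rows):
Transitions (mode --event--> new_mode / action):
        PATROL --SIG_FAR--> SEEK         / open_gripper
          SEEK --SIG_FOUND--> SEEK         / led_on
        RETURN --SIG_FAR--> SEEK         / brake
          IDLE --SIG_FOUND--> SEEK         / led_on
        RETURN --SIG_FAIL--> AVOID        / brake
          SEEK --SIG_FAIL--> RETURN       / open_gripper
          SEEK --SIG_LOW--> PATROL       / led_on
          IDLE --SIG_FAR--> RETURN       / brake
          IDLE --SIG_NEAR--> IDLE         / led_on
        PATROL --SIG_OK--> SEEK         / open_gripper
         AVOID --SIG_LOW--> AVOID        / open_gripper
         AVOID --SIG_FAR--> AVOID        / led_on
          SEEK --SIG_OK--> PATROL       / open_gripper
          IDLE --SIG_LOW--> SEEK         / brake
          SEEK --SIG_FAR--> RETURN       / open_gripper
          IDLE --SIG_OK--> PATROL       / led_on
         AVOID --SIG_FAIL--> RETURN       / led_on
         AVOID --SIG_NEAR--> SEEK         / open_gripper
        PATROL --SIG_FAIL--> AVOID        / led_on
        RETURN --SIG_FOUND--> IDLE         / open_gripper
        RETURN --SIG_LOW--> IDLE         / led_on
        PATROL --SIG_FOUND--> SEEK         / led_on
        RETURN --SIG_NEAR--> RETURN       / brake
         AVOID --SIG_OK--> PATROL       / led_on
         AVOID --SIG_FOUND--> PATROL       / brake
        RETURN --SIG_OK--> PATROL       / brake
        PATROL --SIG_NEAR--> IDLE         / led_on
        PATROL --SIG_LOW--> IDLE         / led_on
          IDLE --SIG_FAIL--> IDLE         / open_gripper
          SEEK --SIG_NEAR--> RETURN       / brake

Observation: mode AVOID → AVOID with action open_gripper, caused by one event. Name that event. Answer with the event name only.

try SIG_FAIL: (AVOID, SIG_FAIL) → (RETURN, led_on)
try SIG_NEAR: (AVOID, SIG_NEAR) → (SEEK, open_gripper)
try SIG_FOUND: (AVOID, SIG_FOUND) → (PATROL, brake)
try SIG_FAR: (AVOID, SIG_FAR) → (AVOID, led_on)
try SIG_OK: (AVOID, SIG_OK) → (PATROL, led_on)
try SIG_LOW: (AVOID, SIG_LOW) → (AVOID, open_gripper)  ← matches

SIG_LOW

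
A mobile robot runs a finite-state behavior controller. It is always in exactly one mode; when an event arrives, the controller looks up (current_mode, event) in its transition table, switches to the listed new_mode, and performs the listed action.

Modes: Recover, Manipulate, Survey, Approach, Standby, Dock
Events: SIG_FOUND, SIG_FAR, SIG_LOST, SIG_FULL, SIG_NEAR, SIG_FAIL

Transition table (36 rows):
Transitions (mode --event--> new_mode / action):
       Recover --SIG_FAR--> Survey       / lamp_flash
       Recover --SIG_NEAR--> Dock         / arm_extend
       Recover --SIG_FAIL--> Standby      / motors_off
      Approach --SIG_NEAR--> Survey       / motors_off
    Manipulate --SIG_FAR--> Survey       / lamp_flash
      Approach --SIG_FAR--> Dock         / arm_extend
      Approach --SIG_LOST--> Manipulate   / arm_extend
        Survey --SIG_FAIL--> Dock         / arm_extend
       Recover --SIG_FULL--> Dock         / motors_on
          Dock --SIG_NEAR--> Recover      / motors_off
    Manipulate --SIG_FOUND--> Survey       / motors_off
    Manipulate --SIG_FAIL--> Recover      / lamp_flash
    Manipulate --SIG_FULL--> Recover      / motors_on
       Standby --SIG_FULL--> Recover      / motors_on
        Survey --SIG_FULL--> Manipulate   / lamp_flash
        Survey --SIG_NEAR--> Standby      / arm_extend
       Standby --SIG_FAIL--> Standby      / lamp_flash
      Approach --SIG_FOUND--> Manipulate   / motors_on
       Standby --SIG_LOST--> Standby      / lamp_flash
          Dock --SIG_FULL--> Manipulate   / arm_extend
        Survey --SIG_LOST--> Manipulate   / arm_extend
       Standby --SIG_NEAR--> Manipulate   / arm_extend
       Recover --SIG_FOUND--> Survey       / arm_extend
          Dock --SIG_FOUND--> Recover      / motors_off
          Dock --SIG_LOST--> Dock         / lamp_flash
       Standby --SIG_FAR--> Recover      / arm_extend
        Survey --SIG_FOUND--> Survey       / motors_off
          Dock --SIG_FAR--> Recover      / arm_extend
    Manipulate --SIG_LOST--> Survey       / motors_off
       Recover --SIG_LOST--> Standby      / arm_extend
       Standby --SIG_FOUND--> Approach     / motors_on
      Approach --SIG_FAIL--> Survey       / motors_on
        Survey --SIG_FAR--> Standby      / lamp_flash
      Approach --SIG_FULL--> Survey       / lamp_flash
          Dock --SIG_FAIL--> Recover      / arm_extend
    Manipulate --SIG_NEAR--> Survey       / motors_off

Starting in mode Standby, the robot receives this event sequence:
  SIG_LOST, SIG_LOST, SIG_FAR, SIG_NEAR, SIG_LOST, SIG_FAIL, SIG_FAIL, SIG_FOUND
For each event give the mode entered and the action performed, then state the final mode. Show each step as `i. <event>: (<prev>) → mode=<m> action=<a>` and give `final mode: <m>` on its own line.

1. SIG_LOST: (Standby) → mode=Standby action=lamp_flash
2. SIG_LOST: (Standby) → mode=Standby action=lamp_flash
3. SIG_FAR: (Standby) → mode=Recover action=arm_extend
4. SIG_NEAR: (Recover) → mode=Dock action=arm_extend
5. SIG_LOST: (Dock) → mode=Dock action=lamp_flash
6. SIG_FAIL: (Dock) → mode=Recover action=arm_extend
7. SIG_FAIL: (Recover) → mode=Standby action=motors_off
8. SIG_FOUND: (Standby) → mode=Approach action=motors_on

final mode: Approach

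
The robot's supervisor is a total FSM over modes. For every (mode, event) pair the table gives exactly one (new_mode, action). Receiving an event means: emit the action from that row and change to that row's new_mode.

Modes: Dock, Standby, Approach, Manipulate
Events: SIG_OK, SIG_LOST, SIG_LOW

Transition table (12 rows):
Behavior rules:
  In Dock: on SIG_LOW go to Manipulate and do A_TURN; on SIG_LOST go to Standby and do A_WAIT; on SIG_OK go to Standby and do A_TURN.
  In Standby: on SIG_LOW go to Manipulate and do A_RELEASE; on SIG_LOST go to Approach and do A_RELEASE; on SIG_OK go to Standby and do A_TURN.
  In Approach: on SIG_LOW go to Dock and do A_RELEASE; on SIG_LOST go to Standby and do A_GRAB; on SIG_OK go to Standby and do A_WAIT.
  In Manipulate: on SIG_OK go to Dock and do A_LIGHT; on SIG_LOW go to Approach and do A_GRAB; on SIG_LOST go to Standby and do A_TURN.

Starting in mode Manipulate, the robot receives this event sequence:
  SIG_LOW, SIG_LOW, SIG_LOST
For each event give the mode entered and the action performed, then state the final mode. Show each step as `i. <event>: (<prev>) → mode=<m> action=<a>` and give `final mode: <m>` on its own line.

1. SIG_LOW: (Manipulate) → mode=Approach action=A_GRAB
2. SIG_LOW: (Approach) → mode=Dock action=A_RELEASE
3. SIG_LOST: (Dock) → mode=Standby action=A_WAIT

final mode: Standby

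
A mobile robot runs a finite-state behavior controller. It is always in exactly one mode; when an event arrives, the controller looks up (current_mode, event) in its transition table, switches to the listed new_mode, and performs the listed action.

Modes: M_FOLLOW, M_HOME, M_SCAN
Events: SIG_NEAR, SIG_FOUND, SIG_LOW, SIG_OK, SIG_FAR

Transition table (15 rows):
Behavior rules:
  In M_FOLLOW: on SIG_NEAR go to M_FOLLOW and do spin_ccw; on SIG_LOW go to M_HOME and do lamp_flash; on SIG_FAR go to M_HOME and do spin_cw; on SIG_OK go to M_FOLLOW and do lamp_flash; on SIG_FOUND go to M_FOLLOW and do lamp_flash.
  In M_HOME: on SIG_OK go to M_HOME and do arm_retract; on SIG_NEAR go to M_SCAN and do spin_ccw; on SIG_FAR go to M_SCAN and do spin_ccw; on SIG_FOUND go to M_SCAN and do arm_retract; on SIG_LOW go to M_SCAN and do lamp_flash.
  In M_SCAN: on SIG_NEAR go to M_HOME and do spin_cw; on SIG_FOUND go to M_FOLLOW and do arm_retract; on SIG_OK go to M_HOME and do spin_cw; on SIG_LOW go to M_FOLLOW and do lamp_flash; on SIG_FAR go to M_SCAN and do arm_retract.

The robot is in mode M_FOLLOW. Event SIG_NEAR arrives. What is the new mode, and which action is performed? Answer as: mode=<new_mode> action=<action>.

current mode = M_FOLLOW; filter table to that mode:
  (M_FOLLOW, SIG_NEAR) → (M_FOLLOW, spin_ccw)  ← event matches
  (M_FOLLOW, SIG_LOW) → (M_HOME, lamp_flash)
  (M_FOLLOW, SIG_FAR) → (M_HOME, spin_cw)
  (M_FOLLOW, SIG_OK) → (M_FOLLOW, lamp_flash)
  (M_FOLLOW, SIG_FOUND) → (M_FOLLOW, lamp_flash)
event = SIG_NEAR selects (M_FOLLOW, spin_ccw)

mode=M_FOLLOW action=spin_ccw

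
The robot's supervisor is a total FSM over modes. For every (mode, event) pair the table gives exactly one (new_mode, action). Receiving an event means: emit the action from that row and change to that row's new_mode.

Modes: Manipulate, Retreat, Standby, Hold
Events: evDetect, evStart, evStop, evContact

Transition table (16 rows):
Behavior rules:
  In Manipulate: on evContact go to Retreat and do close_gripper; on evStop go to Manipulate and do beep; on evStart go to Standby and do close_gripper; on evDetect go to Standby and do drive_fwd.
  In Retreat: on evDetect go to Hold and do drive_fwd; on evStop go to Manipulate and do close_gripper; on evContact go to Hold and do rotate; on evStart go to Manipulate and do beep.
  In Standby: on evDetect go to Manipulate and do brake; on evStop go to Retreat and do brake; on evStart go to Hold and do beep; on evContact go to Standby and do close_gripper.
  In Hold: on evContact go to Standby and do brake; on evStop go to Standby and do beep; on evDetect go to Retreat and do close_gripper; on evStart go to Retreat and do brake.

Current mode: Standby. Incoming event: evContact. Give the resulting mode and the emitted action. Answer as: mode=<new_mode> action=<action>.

mode=Standby action=close_gripper

current mode = Standby; filter table to that mode:
  (Standby, evDetect) → (Manipulate, brake)
  (Standby, evStop) → (Retreat, brake)
  (Standby, evStart) → (Hold, beep)
  (Standby, evContact) → (Standby, close_gripper)  ← event matches
event = evContact selects (Standby, close_gripper)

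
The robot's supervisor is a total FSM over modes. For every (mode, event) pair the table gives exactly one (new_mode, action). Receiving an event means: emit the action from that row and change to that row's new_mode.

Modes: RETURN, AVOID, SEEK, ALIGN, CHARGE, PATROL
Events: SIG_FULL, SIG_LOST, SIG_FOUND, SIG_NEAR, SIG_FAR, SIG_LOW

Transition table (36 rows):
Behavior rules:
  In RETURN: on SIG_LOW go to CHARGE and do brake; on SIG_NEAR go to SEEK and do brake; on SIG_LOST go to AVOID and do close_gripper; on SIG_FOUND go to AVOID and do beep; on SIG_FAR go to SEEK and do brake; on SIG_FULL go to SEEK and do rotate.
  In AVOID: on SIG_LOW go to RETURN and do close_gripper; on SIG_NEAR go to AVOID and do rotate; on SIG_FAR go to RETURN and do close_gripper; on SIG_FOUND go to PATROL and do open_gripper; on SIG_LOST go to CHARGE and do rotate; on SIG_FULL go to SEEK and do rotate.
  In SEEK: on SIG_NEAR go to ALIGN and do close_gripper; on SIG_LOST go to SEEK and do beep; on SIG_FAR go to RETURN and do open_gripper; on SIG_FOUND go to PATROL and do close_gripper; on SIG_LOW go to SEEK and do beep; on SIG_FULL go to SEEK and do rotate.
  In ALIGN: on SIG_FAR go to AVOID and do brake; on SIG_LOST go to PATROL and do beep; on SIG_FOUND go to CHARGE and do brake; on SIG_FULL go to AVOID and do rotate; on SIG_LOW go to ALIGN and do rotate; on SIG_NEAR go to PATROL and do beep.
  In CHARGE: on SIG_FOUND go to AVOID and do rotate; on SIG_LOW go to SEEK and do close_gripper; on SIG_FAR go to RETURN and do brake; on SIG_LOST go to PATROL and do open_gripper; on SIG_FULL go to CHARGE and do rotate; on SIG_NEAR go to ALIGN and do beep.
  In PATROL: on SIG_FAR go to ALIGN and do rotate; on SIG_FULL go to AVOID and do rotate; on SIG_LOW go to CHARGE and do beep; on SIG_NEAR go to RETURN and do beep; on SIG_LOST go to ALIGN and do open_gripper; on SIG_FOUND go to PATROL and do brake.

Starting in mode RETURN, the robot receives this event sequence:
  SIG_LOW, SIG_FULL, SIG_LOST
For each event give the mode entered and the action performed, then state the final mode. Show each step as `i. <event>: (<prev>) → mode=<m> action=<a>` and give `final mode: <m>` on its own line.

1. SIG_LOW: (RETURN) → mode=CHARGE action=brake
2. SIG_FULL: (CHARGE) → mode=CHARGE action=rotate
3. SIG_LOST: (CHARGE) → mode=PATROL action=open_gripper

final mode: PATROL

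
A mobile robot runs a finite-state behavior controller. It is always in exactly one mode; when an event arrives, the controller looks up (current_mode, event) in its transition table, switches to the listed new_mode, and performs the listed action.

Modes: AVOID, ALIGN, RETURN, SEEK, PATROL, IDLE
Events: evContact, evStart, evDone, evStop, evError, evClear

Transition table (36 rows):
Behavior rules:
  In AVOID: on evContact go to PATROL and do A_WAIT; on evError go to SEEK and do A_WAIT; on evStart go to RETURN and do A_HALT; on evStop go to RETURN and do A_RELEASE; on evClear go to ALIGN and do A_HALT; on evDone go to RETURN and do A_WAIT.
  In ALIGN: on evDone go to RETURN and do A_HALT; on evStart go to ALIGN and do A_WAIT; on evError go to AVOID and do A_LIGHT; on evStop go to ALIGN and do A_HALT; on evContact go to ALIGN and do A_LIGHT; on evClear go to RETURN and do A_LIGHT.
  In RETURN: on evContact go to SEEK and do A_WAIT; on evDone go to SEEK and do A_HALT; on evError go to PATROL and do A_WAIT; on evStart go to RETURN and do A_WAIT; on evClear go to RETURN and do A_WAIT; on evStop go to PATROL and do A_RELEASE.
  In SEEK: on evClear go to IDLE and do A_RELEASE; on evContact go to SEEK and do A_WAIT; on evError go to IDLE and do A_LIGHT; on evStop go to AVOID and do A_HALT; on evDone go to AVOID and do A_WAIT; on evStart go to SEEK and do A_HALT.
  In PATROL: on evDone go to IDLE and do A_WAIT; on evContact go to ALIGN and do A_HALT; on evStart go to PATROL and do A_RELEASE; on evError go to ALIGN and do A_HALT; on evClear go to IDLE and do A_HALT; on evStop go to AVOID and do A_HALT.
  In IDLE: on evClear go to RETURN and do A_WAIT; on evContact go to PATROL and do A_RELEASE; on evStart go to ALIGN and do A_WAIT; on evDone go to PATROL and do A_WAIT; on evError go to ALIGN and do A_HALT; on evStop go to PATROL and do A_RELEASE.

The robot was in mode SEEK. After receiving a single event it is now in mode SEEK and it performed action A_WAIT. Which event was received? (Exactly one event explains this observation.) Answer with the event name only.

evContact

try evContact: (SEEK, evContact) → (SEEK, A_WAIT)  ← matches
try evStart: (SEEK, evStart) → (SEEK, A_HALT)
try evDone: (SEEK, evDone) → (AVOID, A_WAIT)
try evStop: (SEEK, evStop) → (AVOID, A_HALT)
try evError: (SEEK, evError) → (IDLE, A_LIGHT)
try evClear: (SEEK, evClear) → (IDLE, A_RELEASE)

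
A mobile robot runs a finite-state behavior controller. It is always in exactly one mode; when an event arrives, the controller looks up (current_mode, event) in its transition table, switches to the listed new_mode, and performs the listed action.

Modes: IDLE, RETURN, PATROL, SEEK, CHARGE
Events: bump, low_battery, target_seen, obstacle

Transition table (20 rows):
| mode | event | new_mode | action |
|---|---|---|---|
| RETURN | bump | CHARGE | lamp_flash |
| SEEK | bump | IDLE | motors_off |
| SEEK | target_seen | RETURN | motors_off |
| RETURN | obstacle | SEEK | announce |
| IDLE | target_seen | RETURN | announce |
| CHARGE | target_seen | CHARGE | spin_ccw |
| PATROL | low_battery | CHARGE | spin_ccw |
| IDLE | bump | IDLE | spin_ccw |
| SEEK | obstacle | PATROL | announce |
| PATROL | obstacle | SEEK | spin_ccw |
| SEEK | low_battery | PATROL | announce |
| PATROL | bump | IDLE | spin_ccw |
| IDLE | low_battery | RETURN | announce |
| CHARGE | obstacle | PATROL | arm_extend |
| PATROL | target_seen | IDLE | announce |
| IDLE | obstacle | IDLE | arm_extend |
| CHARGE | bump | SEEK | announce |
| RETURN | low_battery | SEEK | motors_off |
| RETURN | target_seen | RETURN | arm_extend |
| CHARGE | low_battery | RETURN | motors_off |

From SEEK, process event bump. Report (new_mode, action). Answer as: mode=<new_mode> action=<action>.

current mode = SEEK; filter table to that mode:
  (SEEK, bump) → (IDLE, motors_off)  ← event matches
  (SEEK, target_seen) → (RETURN, motors_off)
  (SEEK, obstacle) → (PATROL, announce)
  (SEEK, low_battery) → (PATROL, announce)
event = bump selects (IDLE, motors_off)

mode=IDLE action=motors_off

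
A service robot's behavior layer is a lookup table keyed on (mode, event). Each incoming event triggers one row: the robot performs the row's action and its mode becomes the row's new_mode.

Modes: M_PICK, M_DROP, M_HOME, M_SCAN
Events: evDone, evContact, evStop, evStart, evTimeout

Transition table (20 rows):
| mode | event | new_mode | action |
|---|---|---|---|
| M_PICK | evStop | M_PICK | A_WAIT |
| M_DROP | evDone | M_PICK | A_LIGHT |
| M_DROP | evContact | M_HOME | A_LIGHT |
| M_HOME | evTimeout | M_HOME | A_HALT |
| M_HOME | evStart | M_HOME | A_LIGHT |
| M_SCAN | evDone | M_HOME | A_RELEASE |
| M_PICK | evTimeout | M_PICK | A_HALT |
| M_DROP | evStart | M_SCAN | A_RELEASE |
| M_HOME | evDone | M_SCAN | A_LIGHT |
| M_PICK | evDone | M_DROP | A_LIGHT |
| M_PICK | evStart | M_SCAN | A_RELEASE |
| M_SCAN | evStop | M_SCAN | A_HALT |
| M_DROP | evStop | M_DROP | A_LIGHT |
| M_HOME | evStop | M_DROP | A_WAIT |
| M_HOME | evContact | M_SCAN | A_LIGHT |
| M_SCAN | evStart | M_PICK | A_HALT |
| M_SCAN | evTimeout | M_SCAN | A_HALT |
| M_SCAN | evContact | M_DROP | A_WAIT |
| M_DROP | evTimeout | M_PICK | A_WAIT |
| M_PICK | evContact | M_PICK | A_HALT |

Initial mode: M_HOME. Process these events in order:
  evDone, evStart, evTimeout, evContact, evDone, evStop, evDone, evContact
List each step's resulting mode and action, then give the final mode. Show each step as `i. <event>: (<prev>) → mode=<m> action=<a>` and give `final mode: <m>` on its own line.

1. evDone: (M_HOME) → mode=M_SCAN action=A_LIGHT
2. evStart: (M_SCAN) → mode=M_PICK action=A_HALT
3. evTimeout: (M_PICK) → mode=M_PICK action=A_HALT
4. evContact: (M_PICK) → mode=M_PICK action=A_HALT
5. evDone: (M_PICK) → mode=M_DROP action=A_LIGHT
6. evStop: (M_DROP) → mode=M_DROP action=A_LIGHT
7. evDone: (M_DROP) → mode=M_PICK action=A_LIGHT
8. evContact: (M_PICK) → mode=M_PICK action=A_HALT

final mode: M_PICK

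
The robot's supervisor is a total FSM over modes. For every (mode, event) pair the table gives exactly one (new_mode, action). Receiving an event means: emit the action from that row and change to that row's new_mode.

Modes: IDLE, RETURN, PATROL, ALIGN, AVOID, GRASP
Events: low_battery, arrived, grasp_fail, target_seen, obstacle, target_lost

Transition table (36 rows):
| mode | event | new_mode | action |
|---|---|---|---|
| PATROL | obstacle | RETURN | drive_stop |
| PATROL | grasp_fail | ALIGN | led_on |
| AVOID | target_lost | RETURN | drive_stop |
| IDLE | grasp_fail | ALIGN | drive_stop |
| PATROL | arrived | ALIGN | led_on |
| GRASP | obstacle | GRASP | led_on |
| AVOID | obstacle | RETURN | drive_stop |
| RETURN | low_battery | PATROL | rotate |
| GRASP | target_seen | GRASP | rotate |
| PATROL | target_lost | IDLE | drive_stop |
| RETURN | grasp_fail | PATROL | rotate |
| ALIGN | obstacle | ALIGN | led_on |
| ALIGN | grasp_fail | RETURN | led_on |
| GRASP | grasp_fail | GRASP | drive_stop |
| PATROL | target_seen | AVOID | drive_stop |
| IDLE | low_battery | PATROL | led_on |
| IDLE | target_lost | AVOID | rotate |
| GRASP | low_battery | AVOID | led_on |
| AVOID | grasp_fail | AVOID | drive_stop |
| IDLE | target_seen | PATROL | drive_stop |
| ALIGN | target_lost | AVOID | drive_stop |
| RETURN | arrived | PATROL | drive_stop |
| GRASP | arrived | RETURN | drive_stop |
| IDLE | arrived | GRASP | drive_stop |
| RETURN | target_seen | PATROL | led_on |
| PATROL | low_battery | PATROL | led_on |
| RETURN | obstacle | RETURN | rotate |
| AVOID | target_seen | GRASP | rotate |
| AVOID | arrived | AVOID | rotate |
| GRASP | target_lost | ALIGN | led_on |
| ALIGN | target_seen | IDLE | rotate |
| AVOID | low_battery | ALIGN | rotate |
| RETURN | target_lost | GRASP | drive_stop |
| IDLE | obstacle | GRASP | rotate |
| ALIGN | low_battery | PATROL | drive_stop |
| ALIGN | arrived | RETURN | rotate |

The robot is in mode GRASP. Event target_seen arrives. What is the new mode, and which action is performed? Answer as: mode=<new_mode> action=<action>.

current mode = GRASP; filter table to that mode:
  (GRASP, obstacle) → (GRASP, led_on)
  (GRASP, target_seen) → (GRASP, rotate)  ← event matches
  (GRASP, grasp_fail) → (GRASP, drive_stop)
  (GRASP, low_battery) → (AVOID, led_on)
  (GRASP, arrived) → (RETURN, drive_stop)
  (GRASP, target_lost) → (ALIGN, led_on)
event = target_seen selects (GRASP, rotate)

mode=GRASP action=rotate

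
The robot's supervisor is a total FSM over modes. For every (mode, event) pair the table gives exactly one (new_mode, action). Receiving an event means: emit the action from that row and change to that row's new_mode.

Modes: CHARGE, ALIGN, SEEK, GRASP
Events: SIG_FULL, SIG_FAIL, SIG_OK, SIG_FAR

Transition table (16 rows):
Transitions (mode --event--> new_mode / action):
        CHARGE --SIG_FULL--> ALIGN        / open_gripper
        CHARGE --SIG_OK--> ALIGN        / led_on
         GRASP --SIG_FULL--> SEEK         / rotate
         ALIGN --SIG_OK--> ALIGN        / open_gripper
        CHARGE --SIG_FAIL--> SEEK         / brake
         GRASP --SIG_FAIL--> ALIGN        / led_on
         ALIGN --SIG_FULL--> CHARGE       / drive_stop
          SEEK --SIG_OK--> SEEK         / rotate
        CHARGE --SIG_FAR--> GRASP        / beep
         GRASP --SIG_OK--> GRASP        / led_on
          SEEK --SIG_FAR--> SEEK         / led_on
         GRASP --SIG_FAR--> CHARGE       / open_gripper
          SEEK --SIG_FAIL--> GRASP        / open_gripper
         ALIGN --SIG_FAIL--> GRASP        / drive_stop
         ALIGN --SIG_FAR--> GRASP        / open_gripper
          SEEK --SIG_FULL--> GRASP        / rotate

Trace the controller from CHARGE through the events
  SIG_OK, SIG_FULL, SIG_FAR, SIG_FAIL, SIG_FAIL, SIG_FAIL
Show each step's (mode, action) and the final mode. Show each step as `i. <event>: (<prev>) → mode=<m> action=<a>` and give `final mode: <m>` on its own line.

final mode: ALIGN

1. SIG_OK: (CHARGE) → mode=ALIGN action=led_on
2. SIG_FULL: (ALIGN) → mode=CHARGE action=drive_stop
3. SIG_FAR: (CHARGE) → mode=GRASP action=beep
4. SIG_FAIL: (GRASP) → mode=ALIGN action=led_on
5. SIG_FAIL: (ALIGN) → mode=GRASP action=drive_stop
6. SIG_FAIL: (GRASP) → mode=ALIGN action=led_on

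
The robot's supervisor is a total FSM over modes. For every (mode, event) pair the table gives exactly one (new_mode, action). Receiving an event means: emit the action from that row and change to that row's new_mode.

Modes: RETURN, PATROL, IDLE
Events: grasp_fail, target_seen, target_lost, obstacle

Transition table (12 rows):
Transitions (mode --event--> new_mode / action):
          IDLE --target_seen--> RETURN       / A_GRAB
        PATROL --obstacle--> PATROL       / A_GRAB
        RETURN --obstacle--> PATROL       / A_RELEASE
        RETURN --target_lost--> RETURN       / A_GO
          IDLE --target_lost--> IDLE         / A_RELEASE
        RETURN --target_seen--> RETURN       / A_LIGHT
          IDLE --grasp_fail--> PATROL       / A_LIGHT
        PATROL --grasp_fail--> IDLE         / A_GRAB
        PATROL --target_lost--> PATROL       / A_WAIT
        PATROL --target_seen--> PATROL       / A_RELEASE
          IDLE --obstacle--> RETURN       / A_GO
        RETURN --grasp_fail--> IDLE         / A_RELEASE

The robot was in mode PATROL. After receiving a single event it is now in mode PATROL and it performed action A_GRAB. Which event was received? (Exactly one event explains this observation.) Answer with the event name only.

obstacle

try grasp_fail: (PATROL, grasp_fail) → (IDLE, A_GRAB)
try target_seen: (PATROL, target_seen) → (PATROL, A_RELEASE)
try target_lost: (PATROL, target_lost) → (PATROL, A_WAIT)
try obstacle: (PATROL, obstacle) → (PATROL, A_GRAB)  ← matches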